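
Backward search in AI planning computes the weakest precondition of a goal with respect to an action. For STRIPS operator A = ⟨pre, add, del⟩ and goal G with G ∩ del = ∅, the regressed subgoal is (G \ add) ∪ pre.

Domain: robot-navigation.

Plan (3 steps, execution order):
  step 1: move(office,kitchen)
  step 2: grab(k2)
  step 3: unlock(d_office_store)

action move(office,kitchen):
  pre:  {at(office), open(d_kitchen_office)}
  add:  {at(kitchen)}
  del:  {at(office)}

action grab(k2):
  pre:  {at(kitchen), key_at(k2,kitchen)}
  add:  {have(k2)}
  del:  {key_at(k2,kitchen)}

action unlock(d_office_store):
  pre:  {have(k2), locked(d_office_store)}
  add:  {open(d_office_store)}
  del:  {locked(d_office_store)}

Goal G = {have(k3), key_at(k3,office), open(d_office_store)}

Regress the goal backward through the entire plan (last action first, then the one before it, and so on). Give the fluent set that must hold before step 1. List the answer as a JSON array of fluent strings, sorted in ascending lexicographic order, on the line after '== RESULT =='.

Work backward from the goal:
  through step 3 (unlock(d_office_store)): drop {open(d_office_store)}, keep {have(k3), key_at(k3,office)}, require {have(k2), locked(d_office_store)}
    → {have(k2), have(k3), key_at(k3,office), locked(d_office_store)}
  through step 2 (grab(k2)): drop {have(k2)}, keep {have(k3), key_at(k3,office), locked(d_office_store)}, require {at(kitchen), key_at(k2,kitchen)}
    → {at(kitchen), have(k3), key_at(k2,kitchen), key_at(k3,office), locked(d_office_store)}
  through step 1 (move(office,kitchen)): drop {at(kitchen)}, keep {have(k3), key_at(k2,kitchen), key_at(k3,office), locked(d_office_store)}, require {at(office), open(d_kitchen_office)}
    → {at(office), have(k3), key_at(k2,kitchen), key_at(k3,office), locked(d_office_store), open(d_kitchen_office)}

== RESULT ==
["at(office)", "have(k3)", "key_at(k2,kitchen)", "key_at(k3,office)", "locked(d_office_store)", "open(d_kitchen_office)"]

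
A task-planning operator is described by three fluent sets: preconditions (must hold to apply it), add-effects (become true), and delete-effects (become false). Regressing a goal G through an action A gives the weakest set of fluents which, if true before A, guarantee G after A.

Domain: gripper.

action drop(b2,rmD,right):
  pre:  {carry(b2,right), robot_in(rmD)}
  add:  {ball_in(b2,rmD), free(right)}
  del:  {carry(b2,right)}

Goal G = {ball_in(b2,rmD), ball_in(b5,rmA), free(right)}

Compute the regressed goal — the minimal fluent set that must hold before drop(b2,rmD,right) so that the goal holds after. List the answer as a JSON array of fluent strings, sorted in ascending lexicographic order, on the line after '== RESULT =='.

Compute (G \ add) ∪ pre:
  G ∩ del = {}  (empty — regression defined)
  G \ add = {ball_in(b2,rmD), ball_in(b5,rmA), free(right)} \ {ball_in(b2,rmD), free(right)} = {ball_in(b5,rmA)}
  ∪ pre   = {ball_in(b5,rmA)} ∪ {carry(b2,right), robot_in(rmD)}
          = {ball_in(b5,rmA), carry(b2,right), robot_in(rmD)}

== RESULT ==
["ball_in(b5,rmA)", "carry(b2,right)", "robot_in(rmD)"]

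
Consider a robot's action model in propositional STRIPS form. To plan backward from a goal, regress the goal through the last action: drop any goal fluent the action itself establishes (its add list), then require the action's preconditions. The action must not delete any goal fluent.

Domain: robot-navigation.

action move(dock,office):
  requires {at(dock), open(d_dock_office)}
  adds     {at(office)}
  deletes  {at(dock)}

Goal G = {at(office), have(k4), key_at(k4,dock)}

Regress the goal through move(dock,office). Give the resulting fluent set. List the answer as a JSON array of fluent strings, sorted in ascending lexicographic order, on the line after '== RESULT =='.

Compute (G \ add) ∪ pre:
  G ∩ del = {}  (empty — regression defined)
  G \ add = {at(office), have(k4), key_at(k4,dock)} \ {at(office)} = {have(k4), key_at(k4,dock)}
  ∪ pre   = {have(k4), key_at(k4,dock)} ∪ {at(dock), open(d_dock_office)}
          = {at(dock), have(k4), key_at(k4,dock), open(d_dock_office)}

== RESULT ==
["at(dock)", "have(k4)", "key_at(k4,dock)", "open(d_dock_office)"]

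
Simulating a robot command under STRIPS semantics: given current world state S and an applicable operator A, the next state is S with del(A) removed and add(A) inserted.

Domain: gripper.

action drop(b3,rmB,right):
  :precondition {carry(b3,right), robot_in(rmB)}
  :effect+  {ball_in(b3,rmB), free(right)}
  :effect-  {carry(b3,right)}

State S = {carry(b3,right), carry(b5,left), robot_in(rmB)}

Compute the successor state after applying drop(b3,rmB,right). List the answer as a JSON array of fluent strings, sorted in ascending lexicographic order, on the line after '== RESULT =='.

Compute (S \ del) ∪ add:
  pre ⊆ S: {carry(b3,right), robot_in(rmB)} ⊆ S  — applicable
  S \ del = {carry(b5,left), robot_in(rmB)}
  ∪ add   = {ball_in(b3,rmB), carry(b5,left), free(right), robot_in(rmB)}

== RESULT ==
["ball_in(b3,rmB)", "carry(b5,left)", "free(right)", "robot_in(rmB)"]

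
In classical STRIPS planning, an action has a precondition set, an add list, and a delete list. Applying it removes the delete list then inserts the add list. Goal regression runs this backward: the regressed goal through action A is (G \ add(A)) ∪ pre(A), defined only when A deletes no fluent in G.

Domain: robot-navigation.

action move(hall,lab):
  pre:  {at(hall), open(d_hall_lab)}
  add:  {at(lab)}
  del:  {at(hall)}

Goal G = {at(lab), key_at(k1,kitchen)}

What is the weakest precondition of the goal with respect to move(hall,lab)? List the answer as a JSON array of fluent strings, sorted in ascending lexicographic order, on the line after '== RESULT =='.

Regress:
  G ∩ del = {}  (empty — regression defined)
  G \ add = {at(lab), key_at(k1,kitchen)} \ {at(lab)} = {key_at(k1,kitchen)}
  ∪ pre   = {key_at(k1,kitchen)} ∪ {at(hall), open(d_hall_lab)}
          = {at(hall), key_at(k1,kitchen), open(d_hall_lab)}

== RESULT ==
["at(hall)", "key_at(k1,kitchen)", "open(d_hall_lab)"]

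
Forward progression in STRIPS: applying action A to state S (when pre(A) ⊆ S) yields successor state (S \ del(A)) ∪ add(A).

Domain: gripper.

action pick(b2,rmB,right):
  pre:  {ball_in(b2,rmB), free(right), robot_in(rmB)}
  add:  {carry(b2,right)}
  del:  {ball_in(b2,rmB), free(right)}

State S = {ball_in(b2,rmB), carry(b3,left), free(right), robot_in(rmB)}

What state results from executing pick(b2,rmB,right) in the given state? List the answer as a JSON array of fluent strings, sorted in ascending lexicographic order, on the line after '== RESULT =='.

Progress:
  pre ⊆ S: {ball_in(b2,rmB), free(right), robot_in(rmB)} ⊆ S  — applicable
  S \ del = {carry(b3,left), robot_in(rmB)}
  ∪ add   = {carry(b2,right), carry(b3,left), robot_in(rmB)}

== RESULT ==
["carry(b2,right)", "carry(b3,left)", "robot_in(rmB)"]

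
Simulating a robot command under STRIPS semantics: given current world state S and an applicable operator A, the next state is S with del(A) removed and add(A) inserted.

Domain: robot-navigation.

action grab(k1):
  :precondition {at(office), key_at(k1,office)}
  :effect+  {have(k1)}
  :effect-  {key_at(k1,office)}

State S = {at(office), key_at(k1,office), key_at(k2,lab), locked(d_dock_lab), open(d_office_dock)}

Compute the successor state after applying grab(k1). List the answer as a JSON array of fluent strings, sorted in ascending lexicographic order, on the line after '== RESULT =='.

Progress:
  pre ⊆ S: {at(office), key_at(k1,office)} ⊆ S  — applicable
  S \ del = {at(office), key_at(k2,lab), locked(d_dock_lab), open(d_office_dock)}
  ∪ add   = {at(office), have(k1), key_at(k2,lab), locked(d_dock_lab), open(d_office_dock)}

== RESULT ==
["at(office)", "have(k1)", "key_at(k2,lab)", "locked(d_dock_lab)", "open(d_office_dock)"]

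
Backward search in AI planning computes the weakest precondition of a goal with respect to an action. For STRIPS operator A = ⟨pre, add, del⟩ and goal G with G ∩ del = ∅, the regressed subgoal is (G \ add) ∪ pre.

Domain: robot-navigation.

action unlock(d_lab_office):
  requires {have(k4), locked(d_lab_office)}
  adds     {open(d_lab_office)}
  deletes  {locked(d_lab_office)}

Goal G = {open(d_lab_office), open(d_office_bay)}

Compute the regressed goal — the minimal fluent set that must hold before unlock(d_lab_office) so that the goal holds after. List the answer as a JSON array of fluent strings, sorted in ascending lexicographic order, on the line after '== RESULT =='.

Regress:
  G ∩ del = {}  (empty — regression defined)
  G \ add = {open(d_lab_office), open(d_office_bay)} \ {open(d_lab_office)} = {open(d_office_bay)}
  ∪ pre   = {open(d_office_bay)} ∪ {have(k4), locked(d_lab_office)}
          = {have(k4), locked(d_lab_office), open(d_office_bay)}

== RESULT ==
["have(k4)", "locked(d_lab_office)", "open(d_office_bay)"]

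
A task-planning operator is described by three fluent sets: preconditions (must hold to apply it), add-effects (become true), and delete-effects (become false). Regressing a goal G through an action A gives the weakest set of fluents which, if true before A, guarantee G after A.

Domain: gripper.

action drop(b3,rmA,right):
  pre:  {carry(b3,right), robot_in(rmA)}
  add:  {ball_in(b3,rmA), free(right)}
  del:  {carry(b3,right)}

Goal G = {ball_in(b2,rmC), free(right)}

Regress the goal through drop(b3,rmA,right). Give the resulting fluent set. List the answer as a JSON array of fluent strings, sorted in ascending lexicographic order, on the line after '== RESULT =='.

Compute (G \ add) ∪ pre:
  G ∩ del = {}  (empty — regression defined)
  G \ add = {ball_in(b2,rmC), free(right)} \ {ball_in(b3,rmA), free(right)} = {ball_in(b2,rmC)}
  ∪ pre   = {ball_in(b2,rmC)} ∪ {carry(b3,right), robot_in(rmA)}
          = {ball_in(b2,rmC), carry(b3,right), robot_in(rmA)}

== RESULT ==
["ball_in(b2,rmC)", "carry(b3,right)", "robot_in(rmA)"]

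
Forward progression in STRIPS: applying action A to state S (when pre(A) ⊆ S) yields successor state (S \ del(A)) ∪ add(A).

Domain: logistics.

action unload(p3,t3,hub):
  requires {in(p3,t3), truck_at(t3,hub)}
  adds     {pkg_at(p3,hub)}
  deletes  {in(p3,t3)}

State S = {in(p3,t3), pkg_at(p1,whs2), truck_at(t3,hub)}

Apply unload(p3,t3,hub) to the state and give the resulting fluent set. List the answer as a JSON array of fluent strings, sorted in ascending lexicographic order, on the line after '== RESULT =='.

Compute (S \ del) ∪ add:
  pre ⊆ S: {in(p3,t3), truck_at(t3,hub)} ⊆ S  — applicable
  S \ del = {pkg_at(p1,whs2), truck_at(t3,hub)}
  ∪ add   = {pkg_at(p1,whs2), pkg_at(p3,hub), truck_at(t3,hub)}

== RESULT ==
["pkg_at(p1,whs2)", "pkg_at(p3,hub)", "truck_at(t3,hub)"]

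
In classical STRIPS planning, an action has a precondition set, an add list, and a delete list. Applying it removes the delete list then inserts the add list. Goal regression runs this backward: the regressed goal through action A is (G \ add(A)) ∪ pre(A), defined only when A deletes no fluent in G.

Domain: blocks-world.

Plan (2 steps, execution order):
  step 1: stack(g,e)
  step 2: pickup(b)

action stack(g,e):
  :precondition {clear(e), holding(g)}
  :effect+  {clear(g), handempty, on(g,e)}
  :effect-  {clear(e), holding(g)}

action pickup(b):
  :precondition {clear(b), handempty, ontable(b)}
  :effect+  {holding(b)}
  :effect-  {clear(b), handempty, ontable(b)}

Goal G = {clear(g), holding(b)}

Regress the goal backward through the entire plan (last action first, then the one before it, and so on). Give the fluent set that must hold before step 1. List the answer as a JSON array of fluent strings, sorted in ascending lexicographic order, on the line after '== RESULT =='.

Work backward from the goal:
  through step 2 (pickup(b)): drop {holding(b)}, keep {clear(g)}, require {clear(b), handempty, ontable(b)}
    → {clear(b), clear(g), handempty, ontable(b)}
  through step 1 (stack(g,e)): drop {clear(g), handempty}, keep {clear(b), ontable(b)}, require {clear(e), holding(g)}
    → {clear(b), clear(e), holding(g), ontable(b)}

== RESULT ==
["clear(b)", "clear(e)", "holding(g)", "ontable(b)"]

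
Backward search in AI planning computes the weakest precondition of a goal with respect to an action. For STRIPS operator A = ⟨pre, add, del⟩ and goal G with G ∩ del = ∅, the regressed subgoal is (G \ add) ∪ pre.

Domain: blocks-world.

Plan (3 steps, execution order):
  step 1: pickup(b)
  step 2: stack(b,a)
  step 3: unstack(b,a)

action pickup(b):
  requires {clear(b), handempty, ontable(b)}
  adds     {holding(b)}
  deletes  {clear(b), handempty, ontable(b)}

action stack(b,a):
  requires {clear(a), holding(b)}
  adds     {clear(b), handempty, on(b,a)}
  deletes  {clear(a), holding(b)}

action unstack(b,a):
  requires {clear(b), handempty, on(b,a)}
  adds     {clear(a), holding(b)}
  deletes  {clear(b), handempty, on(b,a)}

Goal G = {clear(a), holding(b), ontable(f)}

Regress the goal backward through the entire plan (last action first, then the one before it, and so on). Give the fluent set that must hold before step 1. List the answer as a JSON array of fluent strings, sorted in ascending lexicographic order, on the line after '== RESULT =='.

Work backward from the goal:
  through step 3 (unstack(b,a)): drop {clear(a), holding(b)}, keep {ontable(f)}, require {clear(b), handempty, on(b,a)}
    → {clear(b), handempty, on(b,a), ontable(f)}
  through step 2 (stack(b,a)): drop {clear(b), handempty, on(b,a)}, keep {ontable(f)}, require {clear(a), holding(b)}
    → {clear(a), holding(b), ontable(f)}
  through step 1 (pickup(b)): drop {holding(b)}, keep {clear(a), ontable(f)}, require {clear(b), handempty, ontable(b)}
    → {clear(a), clear(b), handempty, ontable(b), ontable(f)}

== RESULT ==
["clear(a)", "clear(b)", "handempty", "ontable(b)", "ontable(f)"]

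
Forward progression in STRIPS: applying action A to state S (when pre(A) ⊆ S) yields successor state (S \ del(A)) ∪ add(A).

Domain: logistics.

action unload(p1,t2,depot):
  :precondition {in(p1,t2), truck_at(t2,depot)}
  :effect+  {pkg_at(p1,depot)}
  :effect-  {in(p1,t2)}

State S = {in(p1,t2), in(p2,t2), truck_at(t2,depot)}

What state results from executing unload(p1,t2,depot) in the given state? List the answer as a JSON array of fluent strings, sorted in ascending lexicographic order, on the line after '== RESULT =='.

Compute (S \ del) ∪ add:
  pre ⊆ S: {in(p1,t2), truck_at(t2,depot)} ⊆ S  — applicable
  S \ del = {in(p2,t2), truck_at(t2,depot)}
  ∪ add   = {in(p2,t2), pkg_at(p1,depot), truck_at(t2,depot)}

== RESULT ==
["in(p2,t2)", "pkg_at(p1,depot)", "truck_at(t2,depot)"]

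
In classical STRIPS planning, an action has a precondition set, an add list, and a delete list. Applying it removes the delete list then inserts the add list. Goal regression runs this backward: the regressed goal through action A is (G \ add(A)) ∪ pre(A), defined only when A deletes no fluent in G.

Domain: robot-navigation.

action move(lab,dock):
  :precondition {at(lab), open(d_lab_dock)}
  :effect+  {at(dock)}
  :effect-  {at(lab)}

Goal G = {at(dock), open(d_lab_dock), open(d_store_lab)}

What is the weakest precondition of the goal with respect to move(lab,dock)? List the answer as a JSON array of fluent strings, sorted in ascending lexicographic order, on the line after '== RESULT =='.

Compute (G \ add) ∪ pre:
  G ∩ del = {}  (empty — regression defined)
  G \ add = {at(dock), open(d_lab_dock), open(d_store_lab)} \ {at(dock)} = {open(d_lab_dock), open(d_store_lab)}
  ∪ pre   = {open(d_lab_dock), open(d_store_lab)} ∪ {at(lab), open(d_lab_dock)}
          = {at(lab), open(d_lab_dock), open(d_store_lab)}

== RESULT ==
["at(lab)", "open(d_lab_dock)", "open(d_store_lab)"]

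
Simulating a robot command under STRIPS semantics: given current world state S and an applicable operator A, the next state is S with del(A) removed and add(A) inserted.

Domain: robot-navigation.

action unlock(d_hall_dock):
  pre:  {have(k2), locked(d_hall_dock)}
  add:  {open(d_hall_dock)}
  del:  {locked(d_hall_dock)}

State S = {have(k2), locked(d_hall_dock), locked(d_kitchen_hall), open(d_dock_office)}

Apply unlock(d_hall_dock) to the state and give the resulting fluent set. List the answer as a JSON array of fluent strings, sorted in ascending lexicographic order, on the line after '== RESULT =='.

Progress:
  pre ⊆ S: {have(k2), locked(d_hall_dock)} ⊆ S  — applicable
  S \ del = {have(k2), locked(d_kitchen_hall), open(d_dock_office)}
  ∪ add   = {have(k2), locked(d_kitchen_hall), open(d_dock_office), open(d_hall_dock)}

== RESULT ==
["have(k2)", "locked(d_kitchen_hall)", "open(d_dock_office)", "open(d_hall_dock)"]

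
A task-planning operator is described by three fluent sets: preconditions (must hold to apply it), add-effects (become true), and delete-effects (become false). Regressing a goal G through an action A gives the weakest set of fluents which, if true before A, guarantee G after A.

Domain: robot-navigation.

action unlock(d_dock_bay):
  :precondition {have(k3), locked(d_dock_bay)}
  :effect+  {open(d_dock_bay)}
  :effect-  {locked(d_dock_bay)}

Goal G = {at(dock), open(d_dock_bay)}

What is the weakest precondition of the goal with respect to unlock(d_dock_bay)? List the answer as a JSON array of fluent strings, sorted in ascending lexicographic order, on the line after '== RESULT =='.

Regress:
  G ∩ del = {}  (empty — regression defined)
  G \ add = {at(dock), open(d_dock_bay)} \ {open(d_dock_bay)} = {at(dock)}
  ∪ pre   = {at(dock)} ∪ {have(k3), locked(d_dock_bay)}
          = {at(dock), have(k3), locked(d_dock_bay)}

== RESULT ==
["at(dock)", "have(k3)", "locked(d_dock_bay)"]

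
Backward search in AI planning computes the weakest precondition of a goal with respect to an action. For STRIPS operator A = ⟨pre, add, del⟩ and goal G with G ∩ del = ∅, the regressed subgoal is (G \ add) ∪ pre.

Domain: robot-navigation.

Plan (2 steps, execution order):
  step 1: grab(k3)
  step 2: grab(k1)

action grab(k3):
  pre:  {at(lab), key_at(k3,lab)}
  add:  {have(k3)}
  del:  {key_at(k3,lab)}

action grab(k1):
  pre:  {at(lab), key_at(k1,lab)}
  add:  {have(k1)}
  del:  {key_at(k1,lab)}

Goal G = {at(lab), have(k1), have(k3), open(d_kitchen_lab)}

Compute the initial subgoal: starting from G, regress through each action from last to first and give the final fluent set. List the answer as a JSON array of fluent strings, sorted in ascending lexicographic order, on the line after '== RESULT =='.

Work backward from the goal:
  through step 2 (grab(k1)): drop {have(k1)}, keep {at(lab), have(k3), open(d_kitchen_lab)}, require {at(lab), key_at(k1,lab)}
    → {at(lab), have(k3), key_at(k1,lab), open(d_kitchen_lab)}
  through step 1 (grab(k3)): drop {have(k3)}, keep {at(lab), key_at(k1,lab), open(d_kitchen_lab)}, require {at(lab), key_at(k3,lab)}
    → {at(lab), key_at(k1,lab), key_at(k3,lab), open(d_kitchen_lab)}

== RESULT ==
["at(lab)", "key_at(k1,lab)", "key_at(k3,lab)", "open(d_kitchen_lab)"]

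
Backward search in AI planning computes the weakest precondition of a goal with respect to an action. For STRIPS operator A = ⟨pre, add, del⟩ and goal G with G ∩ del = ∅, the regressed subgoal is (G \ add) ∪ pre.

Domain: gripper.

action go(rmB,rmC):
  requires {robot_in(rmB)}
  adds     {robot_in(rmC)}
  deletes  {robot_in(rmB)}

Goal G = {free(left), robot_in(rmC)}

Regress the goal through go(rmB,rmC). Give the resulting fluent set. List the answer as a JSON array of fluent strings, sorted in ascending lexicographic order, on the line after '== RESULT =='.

Regress:
  G ∩ del = {}  (empty — regression defined)
  G \ add = {free(left), robot_in(rmC)} \ {robot_in(rmC)} = {free(left)}
  ∪ pre   = {free(left)} ∪ {robot_in(rmB)}
          = {free(left), robot_in(rmB)}

== RESULT ==
["free(left)", "robot_in(rmB)"]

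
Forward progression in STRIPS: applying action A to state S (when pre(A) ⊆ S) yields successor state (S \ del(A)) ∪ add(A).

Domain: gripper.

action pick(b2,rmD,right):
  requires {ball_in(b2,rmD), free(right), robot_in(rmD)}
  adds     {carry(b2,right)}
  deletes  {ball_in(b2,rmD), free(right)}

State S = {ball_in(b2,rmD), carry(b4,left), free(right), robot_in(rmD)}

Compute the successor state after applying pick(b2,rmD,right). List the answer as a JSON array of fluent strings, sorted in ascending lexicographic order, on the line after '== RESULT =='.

Compute (S \ del) ∪ add:
  pre ⊆ S: {ball_in(b2,rmD), free(right), robot_in(rmD)} ⊆ S  — applicable
  S \ del = {carry(b4,left), robot_in(rmD)}
  ∪ add   = {carry(b2,right), carry(b4,left), robot_in(rmD)}

== RESULT ==
["carry(b2,right)", "carry(b4,left)", "robot_in(rmD)"]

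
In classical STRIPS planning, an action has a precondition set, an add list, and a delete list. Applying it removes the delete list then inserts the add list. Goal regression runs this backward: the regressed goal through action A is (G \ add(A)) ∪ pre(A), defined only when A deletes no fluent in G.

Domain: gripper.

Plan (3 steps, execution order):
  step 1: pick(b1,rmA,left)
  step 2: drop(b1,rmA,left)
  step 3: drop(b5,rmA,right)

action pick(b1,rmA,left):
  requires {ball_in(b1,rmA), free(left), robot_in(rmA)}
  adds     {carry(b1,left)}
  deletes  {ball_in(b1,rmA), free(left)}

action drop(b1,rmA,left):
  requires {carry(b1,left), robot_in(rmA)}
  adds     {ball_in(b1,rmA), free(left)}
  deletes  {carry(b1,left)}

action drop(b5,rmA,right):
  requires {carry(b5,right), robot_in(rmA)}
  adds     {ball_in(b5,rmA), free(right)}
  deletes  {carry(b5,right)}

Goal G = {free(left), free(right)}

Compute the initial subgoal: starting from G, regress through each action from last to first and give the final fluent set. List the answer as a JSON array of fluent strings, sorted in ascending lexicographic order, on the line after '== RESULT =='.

Regress step by step:
  through step 3 (drop(b5,rmA,right)): drop {free(right)}, keep {free(left)}, require {carry(b5,right), robot_in(rmA)}
    → {carry(b5,right), free(left), robot_in(rmA)}
  through step 2 (drop(b1,rmA,left)): drop {free(left)}, keep {carry(b5,right), robot_in(rmA)}, require {carry(b1,left), robot_in(rmA)}
    → {carry(b1,left), carry(b5,right), robot_in(rmA)}
  through step 1 (pick(b1,rmA,left)): drop {carry(b1,left)}, keep {carry(b5,right), robot_in(rmA)}, require {ball_in(b1,rmA), free(left), robot_in(rmA)}
    → {ball_in(b1,rmA), carry(b5,right), free(left), robot_in(rmA)}

== RESULT ==
["ball_in(b1,rmA)", "carry(b5,right)", "free(left)", "robot_in(rmA)"]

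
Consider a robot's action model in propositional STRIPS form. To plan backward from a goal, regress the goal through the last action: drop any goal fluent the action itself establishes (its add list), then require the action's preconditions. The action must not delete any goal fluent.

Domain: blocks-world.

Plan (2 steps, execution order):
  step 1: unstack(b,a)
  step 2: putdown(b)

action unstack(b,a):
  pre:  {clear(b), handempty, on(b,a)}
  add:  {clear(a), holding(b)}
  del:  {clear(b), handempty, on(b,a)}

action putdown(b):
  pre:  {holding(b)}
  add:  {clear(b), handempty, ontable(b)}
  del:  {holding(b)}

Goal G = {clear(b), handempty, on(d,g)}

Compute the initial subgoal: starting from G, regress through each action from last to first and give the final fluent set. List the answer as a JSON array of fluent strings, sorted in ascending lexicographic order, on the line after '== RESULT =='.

Regress step by step:
  through step 2 (putdown(b)): drop {clear(b), handempty}, keep {on(d,g)}, require {holding(b)}
    → {holding(b), on(d,g)}
  through step 1 (unstack(b,a)): drop {holding(b)}, keep {on(d,g)}, require {clear(b), handempty, on(b,a)}
    → {clear(b), handempty, on(b,a), on(d,g)}

== RESULT ==
["clear(b)", "handempty", "on(b,a)", "on(d,g)"]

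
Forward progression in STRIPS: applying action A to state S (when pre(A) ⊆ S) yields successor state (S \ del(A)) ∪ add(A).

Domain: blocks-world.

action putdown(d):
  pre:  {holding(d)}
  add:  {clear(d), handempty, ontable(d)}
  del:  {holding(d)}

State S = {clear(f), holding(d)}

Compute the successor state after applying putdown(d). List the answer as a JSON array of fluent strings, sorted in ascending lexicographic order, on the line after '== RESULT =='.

Progress:
  pre ⊆ S: {holding(d)} ⊆ S  — applicable
  S \ del = {clear(f)}
  ∪ add   = {clear(d), clear(f), handempty, ontable(d)}

== RESULT ==
["clear(d)", "clear(f)", "handempty", "ontable(d)"]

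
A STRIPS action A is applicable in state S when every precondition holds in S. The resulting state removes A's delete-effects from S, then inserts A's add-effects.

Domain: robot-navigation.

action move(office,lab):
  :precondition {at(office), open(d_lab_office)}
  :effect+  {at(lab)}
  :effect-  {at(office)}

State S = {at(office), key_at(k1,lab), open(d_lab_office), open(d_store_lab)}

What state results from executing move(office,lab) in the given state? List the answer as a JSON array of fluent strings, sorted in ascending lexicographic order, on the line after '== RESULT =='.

Compute (S \ del) ∪ add:
  pre ⊆ S: {at(office), open(d_lab_office)} ⊆ S  — applicable
  S \ del = {key_at(k1,lab), open(d_lab_office), open(d_store_lab)}
  ∪ add   = {at(lab), key_at(k1,lab), open(d_lab_office), open(d_store_lab)}

== RESULT ==
["at(lab)", "key_at(k1,lab)", "open(d_lab_office)", "open(d_store_lab)"]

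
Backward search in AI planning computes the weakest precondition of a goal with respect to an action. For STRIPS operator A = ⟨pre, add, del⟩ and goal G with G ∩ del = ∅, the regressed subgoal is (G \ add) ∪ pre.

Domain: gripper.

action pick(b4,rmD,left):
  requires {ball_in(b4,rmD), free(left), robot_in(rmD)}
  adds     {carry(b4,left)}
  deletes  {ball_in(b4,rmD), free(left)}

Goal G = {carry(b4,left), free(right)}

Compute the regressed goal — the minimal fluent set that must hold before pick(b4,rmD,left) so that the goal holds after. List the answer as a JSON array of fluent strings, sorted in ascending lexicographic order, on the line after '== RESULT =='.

Regress:
  G ∩ del = {}  (empty — regression defined)
  G \ add = {carry(b4,left), free(right)} \ {carry(b4,left)} = {free(right)}
  ∪ pre   = {free(right)} ∪ {ball_in(b4,rmD), free(left), robot_in(rmD)}
          = {ball_in(b4,rmD), free(left), free(right), robot_in(rmD)}

== RESULT ==
["ball_in(b4,rmD)", "free(left)", "free(right)", "robot_in(rmD)"]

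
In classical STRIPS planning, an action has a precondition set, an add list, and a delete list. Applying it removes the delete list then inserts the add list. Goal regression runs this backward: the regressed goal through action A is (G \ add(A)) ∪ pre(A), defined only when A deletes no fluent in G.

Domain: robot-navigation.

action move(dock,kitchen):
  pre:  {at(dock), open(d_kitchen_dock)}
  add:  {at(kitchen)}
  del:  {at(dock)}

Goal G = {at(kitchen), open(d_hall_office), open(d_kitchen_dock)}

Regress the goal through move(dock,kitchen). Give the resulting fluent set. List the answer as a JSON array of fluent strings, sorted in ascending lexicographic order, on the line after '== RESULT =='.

Compute (G \ add) ∪ pre:
  G ∩ del = {}  (empty — regression defined)
  G \ add = {at(kitchen), open(d_hall_office), open(d_kitchen_dock)} \ {at(kitchen)} = {open(d_hall_office), open(d_kitchen_dock)}
  ∪ pre   = {open(d_hall_office), open(d_kitchen_dock)} ∪ {at(dock), open(d_kitchen_dock)}
          = {at(dock), open(d_hall_office), open(d_kitchen_dock)}

== RESULT ==
["at(dock)", "open(d_hall_office)", "open(d_kitchen_dock)"]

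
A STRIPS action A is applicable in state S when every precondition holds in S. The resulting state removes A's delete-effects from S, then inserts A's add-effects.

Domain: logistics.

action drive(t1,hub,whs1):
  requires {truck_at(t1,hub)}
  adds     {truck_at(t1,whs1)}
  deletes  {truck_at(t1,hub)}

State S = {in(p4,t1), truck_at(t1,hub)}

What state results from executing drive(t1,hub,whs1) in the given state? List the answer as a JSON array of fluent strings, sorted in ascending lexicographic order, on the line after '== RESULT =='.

Progress:
  pre ⊆ S: {truck_at(t1,hub)} ⊆ S  — applicable
  S \ del = {in(p4,t1)}
  ∪ add   = {in(p4,t1), truck_at(t1,whs1)}

== RESULT ==
["in(p4,t1)", "truck_at(t1,whs1)"]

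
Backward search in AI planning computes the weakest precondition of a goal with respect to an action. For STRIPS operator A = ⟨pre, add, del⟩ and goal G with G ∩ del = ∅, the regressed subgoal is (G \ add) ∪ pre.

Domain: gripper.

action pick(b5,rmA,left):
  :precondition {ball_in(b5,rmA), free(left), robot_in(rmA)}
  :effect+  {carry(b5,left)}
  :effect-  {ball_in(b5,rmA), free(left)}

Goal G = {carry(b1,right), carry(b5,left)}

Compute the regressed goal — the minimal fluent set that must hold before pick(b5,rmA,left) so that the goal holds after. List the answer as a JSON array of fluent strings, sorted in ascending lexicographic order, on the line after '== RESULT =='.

Regress:
  G ∩ del = {}  (empty — regression defined)
  G \ add = {carry(b1,right), carry(b5,left)} \ {carry(b5,left)} = {carry(b1,right)}
  ∪ pre   = {carry(b1,right)} ∪ {ball_in(b5,rmA), free(left), robot_in(rmA)}
          = {ball_in(b5,rmA), carry(b1,right), free(left), robot_in(rmA)}

== RESULT ==
["ball_in(b5,rmA)", "carry(b1,right)", "free(left)", "robot_in(rmA)"]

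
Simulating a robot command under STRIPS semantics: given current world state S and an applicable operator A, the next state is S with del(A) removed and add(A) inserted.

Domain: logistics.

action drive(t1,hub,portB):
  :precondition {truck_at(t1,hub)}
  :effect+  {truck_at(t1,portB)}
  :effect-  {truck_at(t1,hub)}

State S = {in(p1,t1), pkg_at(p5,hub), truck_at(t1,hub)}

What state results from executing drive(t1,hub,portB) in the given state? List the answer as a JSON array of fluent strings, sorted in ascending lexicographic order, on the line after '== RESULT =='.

Progress:
  pre ⊆ S: {truck_at(t1,hub)} ⊆ S  — applicable
  S \ del = {in(p1,t1), pkg_at(p5,hub)}
  ∪ add   = {in(p1,t1), pkg_at(p5,hub), truck_at(t1,portB)}

== RESULT ==
["in(p1,t1)", "pkg_at(p5,hub)", "truck_at(t1,portB)"]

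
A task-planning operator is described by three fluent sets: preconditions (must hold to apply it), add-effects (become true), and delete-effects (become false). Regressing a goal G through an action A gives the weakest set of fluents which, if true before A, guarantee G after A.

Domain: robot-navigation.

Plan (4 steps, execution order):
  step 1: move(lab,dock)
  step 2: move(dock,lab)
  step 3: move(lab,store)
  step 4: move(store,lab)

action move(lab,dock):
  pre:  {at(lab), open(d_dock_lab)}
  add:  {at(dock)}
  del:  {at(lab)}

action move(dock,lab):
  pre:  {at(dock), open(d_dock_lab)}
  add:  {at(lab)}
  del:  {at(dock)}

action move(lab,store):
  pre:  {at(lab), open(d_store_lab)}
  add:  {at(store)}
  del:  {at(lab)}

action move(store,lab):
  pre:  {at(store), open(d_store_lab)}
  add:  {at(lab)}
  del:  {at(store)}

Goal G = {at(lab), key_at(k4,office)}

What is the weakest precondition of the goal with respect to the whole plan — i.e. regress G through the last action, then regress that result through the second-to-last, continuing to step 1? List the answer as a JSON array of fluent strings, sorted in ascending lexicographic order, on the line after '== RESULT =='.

Work backward from the goal:
  through step 4 (move(store,lab)): drop {at(lab)}, keep {key_at(k4,office)}, require {at(store), open(d_store_lab)}
    → {at(store), key_at(k4,office), open(d_store_lab)}
  through step 3 (move(lab,store)): drop {at(store)}, keep {key_at(k4,office), open(d_store_lab)}, require {at(lab), open(d_store_lab)}
    → {at(lab), key_at(k4,office), open(d_store_lab)}
  through step 2 (move(dock,lab)): drop {at(lab)}, keep {key_at(k4,office), open(d_store_lab)}, require {at(dock), open(d_dock_lab)}
    → {at(dock), key_at(k4,office), open(d_dock_lab), open(d_store_lab)}
  through step 1 (move(lab,dock)): drop {at(dock)}, keep {key_at(k4,office), open(d_dock_lab), open(d_store_lab)}, require {at(lab), open(d_dock_lab)}
    → {at(lab), key_at(k4,office), open(d_dock_lab), open(d_store_lab)}

== RESULT ==
["at(lab)", "key_at(k4,office)", "open(d_dock_lab)", "open(d_store_lab)"]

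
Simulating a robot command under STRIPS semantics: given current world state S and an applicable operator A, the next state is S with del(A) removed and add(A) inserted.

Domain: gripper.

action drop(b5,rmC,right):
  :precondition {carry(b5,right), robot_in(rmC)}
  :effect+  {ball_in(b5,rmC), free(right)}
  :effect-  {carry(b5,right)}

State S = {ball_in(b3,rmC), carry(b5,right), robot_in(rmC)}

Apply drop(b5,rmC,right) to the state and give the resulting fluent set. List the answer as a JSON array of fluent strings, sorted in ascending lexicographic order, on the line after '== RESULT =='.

Progress:
  pre ⊆ S: {carry(b5,right), robot_in(rmC)} ⊆ S  — applicable
  S \ del = {ball_in(b3,rmC), robot_in(rmC)}
  ∪ add   = {ball_in(b3,rmC), ball_in(b5,rmC), free(right), robot_in(rmC)}

== RESULT ==
["ball_in(b3,rmC)", "ball_in(b5,rmC)", "free(right)", "robot_in(rmC)"]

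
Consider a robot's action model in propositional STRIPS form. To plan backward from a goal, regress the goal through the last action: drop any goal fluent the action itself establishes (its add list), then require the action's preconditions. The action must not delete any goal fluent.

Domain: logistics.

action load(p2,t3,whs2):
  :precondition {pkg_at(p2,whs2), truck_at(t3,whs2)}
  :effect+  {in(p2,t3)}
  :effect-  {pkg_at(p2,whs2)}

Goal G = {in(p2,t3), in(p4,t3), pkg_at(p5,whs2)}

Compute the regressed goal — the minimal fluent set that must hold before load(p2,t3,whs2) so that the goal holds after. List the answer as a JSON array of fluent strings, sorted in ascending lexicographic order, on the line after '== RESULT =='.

Compute (G \ add) ∪ pre:
  G ∩ del = {}  (empty — regression defined)
  G \ add = {in(p2,t3), in(p4,t3), pkg_at(p5,whs2)} \ {in(p2,t3)} = {in(p4,t3), pkg_at(p5,whs2)}
  ∪ pre   = {in(p4,t3), pkg_at(p5,whs2)} ∪ {pkg_at(p2,whs2), truck_at(t3,whs2)}
          = {in(p4,t3), pkg_at(p2,whs2), pkg_at(p5,whs2), truck_at(t3,whs2)}

== RESULT ==
["in(p4,t3)", "pkg_at(p2,whs2)", "pkg_at(p5,whs2)", "truck_at(t3,whs2)"]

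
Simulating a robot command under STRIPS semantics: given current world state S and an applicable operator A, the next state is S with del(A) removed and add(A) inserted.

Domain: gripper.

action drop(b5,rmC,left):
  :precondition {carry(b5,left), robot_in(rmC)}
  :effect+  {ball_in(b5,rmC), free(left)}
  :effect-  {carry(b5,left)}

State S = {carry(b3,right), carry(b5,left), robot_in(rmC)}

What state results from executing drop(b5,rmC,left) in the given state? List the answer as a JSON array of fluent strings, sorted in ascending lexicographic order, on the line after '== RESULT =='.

Compute (S \ del) ∪ add:
  pre ⊆ S: {carry(b5,left), robot_in(rmC)} ⊆ S  — applicable
  S \ del = {carry(b3,right), robot_in(rmC)}
  ∪ add   = {ball_in(b5,rmC), carry(b3,right), free(left), robot_in(rmC)}

== RESULT ==
["ball_in(b5,rmC)", "carry(b3,right)", "free(left)", "robot_in(rmC)"]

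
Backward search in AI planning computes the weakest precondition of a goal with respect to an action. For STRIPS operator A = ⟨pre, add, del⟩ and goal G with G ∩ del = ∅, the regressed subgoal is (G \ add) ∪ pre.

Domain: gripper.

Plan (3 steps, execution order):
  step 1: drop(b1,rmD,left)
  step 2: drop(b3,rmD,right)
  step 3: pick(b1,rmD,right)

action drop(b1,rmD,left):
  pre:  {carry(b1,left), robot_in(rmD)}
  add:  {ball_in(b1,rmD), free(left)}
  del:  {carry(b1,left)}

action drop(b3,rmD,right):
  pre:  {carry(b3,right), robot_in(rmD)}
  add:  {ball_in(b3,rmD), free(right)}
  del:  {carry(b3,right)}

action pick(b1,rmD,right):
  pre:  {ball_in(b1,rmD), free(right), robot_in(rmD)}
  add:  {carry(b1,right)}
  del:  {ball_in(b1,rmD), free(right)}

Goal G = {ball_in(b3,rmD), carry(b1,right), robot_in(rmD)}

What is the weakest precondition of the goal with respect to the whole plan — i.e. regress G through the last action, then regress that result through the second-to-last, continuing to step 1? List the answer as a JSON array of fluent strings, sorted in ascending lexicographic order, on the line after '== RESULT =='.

Work backward from the goal:
  through step 3 (pick(b1,rmD,right)): drop {carry(b1,right)}, keep {ball_in(b3,rmD), robot_in(rmD)}, require {ball_in(b1,rmD), free(right), robot_in(rmD)}
    → {ball_in(b1,rmD), ball_in(b3,rmD), free(right), robot_in(rmD)}
  through step 2 (drop(b3,rmD,right)): drop {ball_in(b3,rmD), free(right)}, keep {ball_in(b1,rmD), robot_in(rmD)}, require {carry(b3,right), robot_in(rmD)}
    → {ball_in(b1,rmD), carry(b3,right), robot_in(rmD)}
  through step 1 (drop(b1,rmD,left)): drop {ball_in(b1,rmD)}, keep {carry(b3,right), robot_in(rmD)}, require {carry(b1,left), robot_in(rmD)}
    → {carry(b1,left), carry(b3,right), robot_in(rmD)}

== RESULT ==
["carry(b1,left)", "carry(b3,right)", "robot_in(rmD)"]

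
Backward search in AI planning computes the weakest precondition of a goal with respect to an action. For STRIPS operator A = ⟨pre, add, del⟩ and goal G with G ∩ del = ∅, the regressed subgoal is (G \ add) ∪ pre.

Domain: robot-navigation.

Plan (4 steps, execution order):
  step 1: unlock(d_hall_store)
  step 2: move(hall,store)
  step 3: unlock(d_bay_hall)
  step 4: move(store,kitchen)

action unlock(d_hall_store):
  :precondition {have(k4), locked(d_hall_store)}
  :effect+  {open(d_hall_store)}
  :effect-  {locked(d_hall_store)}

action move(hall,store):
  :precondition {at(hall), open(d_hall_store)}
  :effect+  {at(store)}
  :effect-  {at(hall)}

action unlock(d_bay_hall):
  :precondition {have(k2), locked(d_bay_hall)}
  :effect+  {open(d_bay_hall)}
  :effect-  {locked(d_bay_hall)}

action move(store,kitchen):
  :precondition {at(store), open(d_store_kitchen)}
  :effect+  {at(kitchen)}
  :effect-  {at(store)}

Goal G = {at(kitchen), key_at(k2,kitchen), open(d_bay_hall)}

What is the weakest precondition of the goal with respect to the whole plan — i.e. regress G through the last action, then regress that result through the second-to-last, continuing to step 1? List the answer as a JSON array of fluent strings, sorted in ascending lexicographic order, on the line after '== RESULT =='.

Work backward from the goal:
  through step 4 (move(store,kitchen)): drop {at(kitchen)}, keep {key_at(k2,kitchen), open(d_bay_hall)}, require {at(store), open(d_store_kitchen)}
    → {at(store), key_at(k2,kitchen), open(d_bay_hall), open(d_store_kitchen)}
  through step 3 (unlock(d_bay_hall)): drop {open(d_bay_hall)}, keep {at(store), key_at(k2,kitchen), open(d_store_kitchen)}, require {have(k2), locked(d_bay_hall)}
    → {at(store), have(k2), key_at(k2,kitchen), locked(d_bay_hall), open(d_store_kitchen)}
  through step 2 (move(hall,store)): drop {at(store)}, keep {have(k2), key_at(k2,kitchen), locked(d_bay_hall), open(d_store_kitchen)}, require {at(hall), open(d_hall_store)}
    → {at(hall), have(k2), key_at(k2,kitchen), locked(d_bay_hall), open(d_hall_store), open(d_store_kitchen)}
  through step 1 (unlock(d_hall_store)): drop {open(d_hall_store)}, keep {at(hall), have(k2), key_at(k2,kitchen), locked(d_bay_hall), open(d_store_kitchen)}, require {have(k4), locked(d_hall_store)}
    → {at(hall), have(k2), have(k4), key_at(k2,kitchen), locked(d_bay_hall), locked(d_hall_store), open(d_store_kitchen)}

== RESULT ==
["at(hall)", "have(k2)", "have(k4)", "key_at(k2,kitchen)", "locked(d_bay_hall)", "locked(d_hall_store)", "open(d_store_kitchen)"]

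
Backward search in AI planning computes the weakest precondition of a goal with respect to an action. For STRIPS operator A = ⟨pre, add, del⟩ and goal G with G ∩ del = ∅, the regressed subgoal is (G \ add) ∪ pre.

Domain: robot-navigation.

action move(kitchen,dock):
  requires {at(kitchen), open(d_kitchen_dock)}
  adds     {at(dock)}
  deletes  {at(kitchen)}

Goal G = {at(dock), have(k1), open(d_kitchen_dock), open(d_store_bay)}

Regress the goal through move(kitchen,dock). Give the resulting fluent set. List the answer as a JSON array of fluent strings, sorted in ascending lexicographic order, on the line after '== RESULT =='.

Compute (G \ add) ∪ pre:
  G ∩ del = {}  (empty — regression defined)
  G \ add = {at(dock), have(k1), open(d_kitchen_dock), open(d_store_bay)} \ {at(dock)} = {have(k1), open(d_kitchen_dock), open(d_store_bay)}
  ∪ pre   = {have(k1), open(d_kitchen_dock), open(d_store_bay)} ∪ {at(kitchen), open(d_kitchen_dock)}
          = {at(kitchen), have(k1), open(d_kitchen_dock), open(d_store_bay)}

== RESULT ==
["at(kitchen)", "have(k1)", "open(d_kitchen_dock)", "open(d_store_bay)"]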